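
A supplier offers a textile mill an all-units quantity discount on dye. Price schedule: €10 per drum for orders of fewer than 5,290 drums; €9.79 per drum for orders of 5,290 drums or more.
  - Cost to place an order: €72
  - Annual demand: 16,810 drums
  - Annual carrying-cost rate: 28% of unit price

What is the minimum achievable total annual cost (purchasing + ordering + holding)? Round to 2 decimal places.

€170,703.42

H₁ = 28%×€10 = €2.8000;  H₂ = 28%×€9.79 = €2.7412
EOQ₁ = √(2×16,810×72/2.8000) = 929.79  (< 5,290, feasible at tier 1)
EOQ₂ = √(2×16,810×72/2.7412) = 939.71  (< 5,290 → use Q = 5,290 at tier-2 price)
TC(tier 1 (EOQ₁), Q≈929.8) = €170,703.42
TC(tier 2, Q≈5,290.0) = €172,049.17
Minimum at tier 1 (EOQ₁): €170,703.42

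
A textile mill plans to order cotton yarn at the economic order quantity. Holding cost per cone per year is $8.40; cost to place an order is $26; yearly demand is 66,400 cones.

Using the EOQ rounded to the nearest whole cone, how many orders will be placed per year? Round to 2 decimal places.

2DS/H = 2·66,400·26/8.4 = 411,047.62
EOQ = √411,047.62 ≈ 641.13 → Q = 641
Orders per year = D/Q = 66,400 / 641 = 103.588

103.59 orders per year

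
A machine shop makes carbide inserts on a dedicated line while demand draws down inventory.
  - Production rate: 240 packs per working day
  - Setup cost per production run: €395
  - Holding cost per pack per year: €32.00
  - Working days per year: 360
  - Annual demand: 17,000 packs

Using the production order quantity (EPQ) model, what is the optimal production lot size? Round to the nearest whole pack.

723 packs

Daily demand d = 17,000/360 = 47.222; p = 240; 1 − d/p = 0.80324
EPQ = √(2DS / (H(1 − d/p)))
    = √(2 × 17,000 × 395 / (32 × 0.80324)) ≈ 722.84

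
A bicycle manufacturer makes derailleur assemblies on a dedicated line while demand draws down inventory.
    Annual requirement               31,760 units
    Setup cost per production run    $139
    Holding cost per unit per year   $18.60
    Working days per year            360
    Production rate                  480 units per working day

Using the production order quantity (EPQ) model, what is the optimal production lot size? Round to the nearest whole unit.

d = 31,760/360 = 88.2222 units/day;  effective holding cost H(1 − d/p) = 18.6·(1 − 88.2222/480) = 15.18139
Q* = √(2DS / H_eff) = √(2·31,760·139 / 15.18139) ≈ 762.62

763 units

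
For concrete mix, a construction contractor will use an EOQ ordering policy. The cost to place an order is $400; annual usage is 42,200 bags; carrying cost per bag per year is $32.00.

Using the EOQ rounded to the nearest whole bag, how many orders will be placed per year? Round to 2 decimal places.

41.09 orders per year

EOQ = √(2DS/H) = √(2 × 42,200 × 400 / 32)
    = √(1,055,000.00) ≈ 1,027.13 → Q = 1,027
Orders per year = D/Q = 42,200 / 1,027 = 41.091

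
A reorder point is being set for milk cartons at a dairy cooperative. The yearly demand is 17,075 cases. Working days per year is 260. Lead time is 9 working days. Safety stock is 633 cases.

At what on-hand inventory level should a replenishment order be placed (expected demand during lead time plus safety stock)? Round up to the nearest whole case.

Daily demand d = 17,075 / 260 = 65.673 cases/day
Demand during lead time = 65.673 × 9 = 591.06
Reorder point = 591.06 + 633 = 1,224.06 → round up

1,225 cases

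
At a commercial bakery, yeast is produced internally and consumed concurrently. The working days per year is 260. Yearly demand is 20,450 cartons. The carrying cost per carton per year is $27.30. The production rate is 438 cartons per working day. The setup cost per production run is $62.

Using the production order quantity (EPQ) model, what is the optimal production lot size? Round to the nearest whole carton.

336 cartons

d = 20,450/260 = 78.6538 cartons/day;  effective holding cost H(1 − d/p) = 27.3·(1 − 78.6538/438) = 22.39760
Q* = √(2DS / H_eff) = √(2·20,450·62 / 22.39760) ≈ 336.48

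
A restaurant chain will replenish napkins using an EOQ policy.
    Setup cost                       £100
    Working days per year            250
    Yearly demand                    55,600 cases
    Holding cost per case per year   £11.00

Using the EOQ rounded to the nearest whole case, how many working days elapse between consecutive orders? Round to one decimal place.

EOQ = √(2DS/H) = √(2 × 55,600 × 100 / 11)
    = √(1,010,909.09) ≈ 1,005.44 → Q = 1,005 cases
Cycle time = (working days × Q)/D = (250 × 1,005) / 55,600 = 4.519 days

4.5 days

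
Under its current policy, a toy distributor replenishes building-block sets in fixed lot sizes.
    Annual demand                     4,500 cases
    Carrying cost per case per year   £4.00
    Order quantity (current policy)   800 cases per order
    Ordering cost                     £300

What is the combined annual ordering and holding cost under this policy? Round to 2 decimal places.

£3,287.50

Orders/yr = 4,500/800 = 5.625; ordering cost = 5.625 × £300 = £1,687.50
Average inventory = 800/2 = 400; holding cost = 400 × £4 = £1,600.00
Total = £1,687.50 + £1,600.00 = £3,287.50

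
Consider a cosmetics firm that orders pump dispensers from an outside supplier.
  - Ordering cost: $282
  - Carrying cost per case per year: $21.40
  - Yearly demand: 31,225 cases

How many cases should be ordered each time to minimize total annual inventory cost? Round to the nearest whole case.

Q* = √(2·D·S / H) = √(2·31,225·282 / 21.4) = √822,939.3 ≈ 907.16

907 cases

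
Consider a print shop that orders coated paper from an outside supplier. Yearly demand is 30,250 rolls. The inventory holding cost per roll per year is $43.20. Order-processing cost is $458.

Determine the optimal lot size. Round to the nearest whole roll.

801 rolls

Optimal lot size Q* = (2 × 30,250 × $458 / $43.2)^½ ≈ 800.88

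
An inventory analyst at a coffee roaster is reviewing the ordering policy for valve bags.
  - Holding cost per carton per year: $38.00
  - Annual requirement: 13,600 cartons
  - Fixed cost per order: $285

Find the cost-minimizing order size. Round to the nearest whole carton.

Optimal lot size Q* = (2 × 13,600 × $285 / $38)^½ ≈ 451.66

452 cartons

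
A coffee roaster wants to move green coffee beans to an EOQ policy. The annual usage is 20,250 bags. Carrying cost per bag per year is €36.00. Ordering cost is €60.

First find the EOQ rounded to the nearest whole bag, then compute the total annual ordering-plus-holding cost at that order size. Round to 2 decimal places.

Optimal lot size Q* = (2 × 20,250 × €60 / €36)^½ ≈ 259.81 → Q = 260 bags
Orders/yr = 20,250/260 = 77.885; ordering cost = 77.885 × €60 = €4,673.08
Average inventory = 260/2 = 130; holding cost = 130 × €36 = €4,680.00
Total = €4,673.08 + €4,680.00 = €9,353.08

€9,353.08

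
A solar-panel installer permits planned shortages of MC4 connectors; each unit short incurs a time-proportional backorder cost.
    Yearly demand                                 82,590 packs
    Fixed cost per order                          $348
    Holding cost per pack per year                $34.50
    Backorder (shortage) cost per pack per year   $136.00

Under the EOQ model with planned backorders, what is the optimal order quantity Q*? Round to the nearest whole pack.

1,445 packs

Basic EOQ = √(2·82,590·348/34.5) = 1,290.800
Backorder adjustment √((H+b)/b) = √((34.5+136)/136) = 1.1197
Q* = 1,290.800 × 1.1197 ≈ 1,445.28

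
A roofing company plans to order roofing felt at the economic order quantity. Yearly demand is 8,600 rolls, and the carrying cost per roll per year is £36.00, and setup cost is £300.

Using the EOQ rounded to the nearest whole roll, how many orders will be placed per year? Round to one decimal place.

22.7 orders per year

Q* = √(2·D·S / H) = √(2·8,600·300 / 36) = √143,333.3 ≈ 378.59 → Q = 379
Orders per year = D/Q = 8,600 / 379 = 22.691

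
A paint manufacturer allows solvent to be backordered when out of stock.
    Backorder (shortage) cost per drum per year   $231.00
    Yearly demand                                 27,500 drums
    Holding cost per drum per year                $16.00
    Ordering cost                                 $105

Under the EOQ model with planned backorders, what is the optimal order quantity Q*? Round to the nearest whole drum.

621 drums

Basic EOQ = √(2·27,500·105/16) = 600.781
Backorder adjustment √((H+b)/b) = √((16+231)/231) = 1.0341
Q* = 600.781 × 1.0341 ≈ 621.24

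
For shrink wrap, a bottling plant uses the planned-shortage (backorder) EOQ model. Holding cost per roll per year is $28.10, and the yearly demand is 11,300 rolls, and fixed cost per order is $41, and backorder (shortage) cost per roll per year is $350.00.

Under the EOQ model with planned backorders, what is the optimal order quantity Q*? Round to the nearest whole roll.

189 rolls

Basic EOQ = √(2·11,300·41/28.1) = 181.590
Backorder adjustment √((H+b)/b) = √((28.1+350)/350) = 1.0394
Q* = 181.590 × 1.0394 ≈ 188.74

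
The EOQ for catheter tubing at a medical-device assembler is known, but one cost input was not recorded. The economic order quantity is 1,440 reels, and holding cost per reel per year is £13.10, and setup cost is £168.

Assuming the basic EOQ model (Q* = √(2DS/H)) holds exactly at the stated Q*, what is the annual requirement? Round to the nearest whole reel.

EOQ relation: Q² = 2DS/H, so rearrange for the unknown.
D = Q²H / (2S) = 1,440² × 13.1 / (2 × 168) = 80,845.71

80,846 reels per year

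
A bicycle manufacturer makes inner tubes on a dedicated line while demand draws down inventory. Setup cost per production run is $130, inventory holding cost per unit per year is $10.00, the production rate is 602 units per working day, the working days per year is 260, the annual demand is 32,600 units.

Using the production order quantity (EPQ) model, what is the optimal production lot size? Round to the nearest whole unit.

1,035 units

d = 32,600/260 = 125.3846 units/day;  effective holding cost H(1 − d/p) = 10·(1 − 125.3846/602) = 7.91720
Q* = √(2DS / H_eff) = √(2·32,600·130 / 7.91720) ≈ 1,034.69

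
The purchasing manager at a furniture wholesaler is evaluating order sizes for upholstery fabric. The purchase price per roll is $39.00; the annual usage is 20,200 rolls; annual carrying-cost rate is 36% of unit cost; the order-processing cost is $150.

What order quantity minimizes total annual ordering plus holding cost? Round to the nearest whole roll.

Holding cost per roll per year: H = 36% × $39 = $14.0400
EOQ = √(2DS/H) = √(2 × 20,200 × 150 / 14.04)
    = √(431,623.93) ≈ 656.98

657 rolls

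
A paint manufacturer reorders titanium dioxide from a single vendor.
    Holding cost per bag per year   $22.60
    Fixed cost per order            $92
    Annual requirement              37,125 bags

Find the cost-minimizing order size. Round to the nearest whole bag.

2DS/H = 2·37,125·92/22.6 = 302,256.64
EOQ = √302,256.64 ≈ 549.78

550 bags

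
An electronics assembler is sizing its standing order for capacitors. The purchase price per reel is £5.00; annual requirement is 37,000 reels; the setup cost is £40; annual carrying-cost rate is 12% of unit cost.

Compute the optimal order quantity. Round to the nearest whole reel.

H = i·C = 0.12 × £5 = £0.6000 per reel-year
Optimal lot size Q* = (2 × 37,000 × £40 / £0.6)^½ ≈ 2,221.11

2,221 reels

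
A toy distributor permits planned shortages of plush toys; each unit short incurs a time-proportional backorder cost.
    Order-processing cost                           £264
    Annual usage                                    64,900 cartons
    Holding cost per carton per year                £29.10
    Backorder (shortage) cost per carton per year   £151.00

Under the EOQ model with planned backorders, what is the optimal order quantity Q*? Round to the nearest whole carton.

Q* = √(2DS/H) · √((H + b)/b)
   = √(2 × 64,900 × 264 / 29.1) · √((29.1 + 151) / 151)
   = 1,085.158 × 1.0921 ≈ 1,185.12

1,185 cartons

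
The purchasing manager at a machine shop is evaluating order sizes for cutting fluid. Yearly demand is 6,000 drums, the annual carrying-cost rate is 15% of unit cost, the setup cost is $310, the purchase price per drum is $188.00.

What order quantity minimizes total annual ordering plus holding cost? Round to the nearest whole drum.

Holding cost per drum per year: H = 15% × $188 = $28.2000
EOQ = √(2DS/H) = √(2 × 6,000 × 310 / 28.2)
    = √(131,914.89) ≈ 363.20

363 drums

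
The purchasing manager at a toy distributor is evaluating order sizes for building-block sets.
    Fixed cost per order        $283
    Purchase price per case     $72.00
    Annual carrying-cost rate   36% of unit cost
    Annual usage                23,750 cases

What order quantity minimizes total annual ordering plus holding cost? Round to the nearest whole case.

Holding cost per case per year: H = 36% × $72 = $25.9200
EOQ = √(2DS/H) = √(2 × 23,750 × 283 / 25.92)
    = √(518,614.97) ≈ 720.15

720 cases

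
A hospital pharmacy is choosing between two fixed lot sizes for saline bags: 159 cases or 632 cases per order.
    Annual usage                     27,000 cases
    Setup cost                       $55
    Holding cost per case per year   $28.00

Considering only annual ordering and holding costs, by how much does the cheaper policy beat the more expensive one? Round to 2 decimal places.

$367.94

For each Q, cost = (D/Q)·S + (Q/2)·H.
TC(159) = (27,000/159)×55 + (159/2)×28 = $11,565.62
TC(632) = (27,000/632)×55 + (632/2)×28 = $11,197.68
Cheaper: Q = 632.  Difference = $367.94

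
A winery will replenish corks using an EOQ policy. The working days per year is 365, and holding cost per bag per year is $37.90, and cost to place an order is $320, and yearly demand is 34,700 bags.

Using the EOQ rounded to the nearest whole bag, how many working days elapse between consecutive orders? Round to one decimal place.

8.0 days

2DS/H = 2·34,700·320/37.9 = 585,963.06
EOQ = √585,963.06 ≈ 765.48 → Q = 765 bags
T = Q/D × 365 days = 765/34,700 × 365 = 8.047 days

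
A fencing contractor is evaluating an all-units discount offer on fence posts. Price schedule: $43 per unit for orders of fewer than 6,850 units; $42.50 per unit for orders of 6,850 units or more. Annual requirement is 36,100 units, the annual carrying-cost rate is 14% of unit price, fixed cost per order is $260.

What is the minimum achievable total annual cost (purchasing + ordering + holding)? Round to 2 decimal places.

H₁ = 14%×$43 = $6.0200;  H₂ = 14%×$42.50 = $5.9500
EOQ₁ = √(2×36,100×260/6.0200) = 1,765.86  (< 6,850, feasible at tier 1)
EOQ₂ = √(2×36,100×260/5.9500) = 1,776.22  (< 6,850 → use Q = 6,850 at tier-2 price)
TC(tier 1 (EOQ₁), Q≈1,765.9) = $1,562,930.50
TC(tier 2, Q≈6,850.0) = $1,555,998.97
Minimum at tier 2: $1,555,998.97

$1,555,998.97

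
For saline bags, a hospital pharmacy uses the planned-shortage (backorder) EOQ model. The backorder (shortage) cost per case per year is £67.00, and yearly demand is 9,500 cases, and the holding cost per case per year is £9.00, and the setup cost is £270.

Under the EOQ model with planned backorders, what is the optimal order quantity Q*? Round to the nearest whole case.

804 cases

Basic EOQ = √(2·9,500·270/9) = 754.983
Backorder adjustment √((H+b)/b) = √((9+67)/67) = 1.0650
Q* = 754.983 × 1.0650 ≈ 804.09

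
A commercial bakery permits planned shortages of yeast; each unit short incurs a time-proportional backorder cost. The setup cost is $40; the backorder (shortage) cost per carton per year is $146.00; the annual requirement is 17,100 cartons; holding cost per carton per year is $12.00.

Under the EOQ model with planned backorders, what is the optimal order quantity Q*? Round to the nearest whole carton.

Q* = √(2DS/H) · √((H + b)/b)
   = √(2 × 17,100 × 40 / 12) · √((12 + 146) / 146)
   = 337.639 × 1.0403 ≈ 351.24

351 cartons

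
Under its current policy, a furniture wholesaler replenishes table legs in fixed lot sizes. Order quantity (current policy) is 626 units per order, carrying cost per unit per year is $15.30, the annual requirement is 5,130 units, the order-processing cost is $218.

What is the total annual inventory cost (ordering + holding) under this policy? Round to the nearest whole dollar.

Orders/yr = 5,130/626 = 8.195; ordering cost = 8.195 × $218 = $1,786.49
Average inventory = 626/2 = 313; holding cost = 313 × $15.3 = $4,788.90
Total = $1,786.49 + $4,788.90 = $6,575.39

$6,575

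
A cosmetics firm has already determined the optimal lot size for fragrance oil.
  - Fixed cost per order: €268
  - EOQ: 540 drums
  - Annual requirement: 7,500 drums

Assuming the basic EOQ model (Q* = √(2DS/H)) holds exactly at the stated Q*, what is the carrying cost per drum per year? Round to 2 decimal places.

€13.79

Since Q* = (2DS/H)^½, squaring gives Q*²·H = 2DS.
H = 2DS / Q² = 2 × 7,500 × 268 / 540² = 13.7860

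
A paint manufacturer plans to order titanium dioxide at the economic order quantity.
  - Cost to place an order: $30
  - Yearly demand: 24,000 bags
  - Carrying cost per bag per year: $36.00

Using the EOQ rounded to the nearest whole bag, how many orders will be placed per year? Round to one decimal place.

120.0 orders per year

EOQ = √(2DS/H) = √(2 × 24,000 × 30 / 36)
    = √(40,000.00) ≈ 200.00 → Q = 200
N = D/Q = 24,000/200 ≈ 120.000 orders/yr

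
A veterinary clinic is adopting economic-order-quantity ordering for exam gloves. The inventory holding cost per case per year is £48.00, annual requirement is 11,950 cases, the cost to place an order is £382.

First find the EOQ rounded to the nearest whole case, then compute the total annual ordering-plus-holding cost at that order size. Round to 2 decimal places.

£20,933.95

EOQ = √(2DS/H) = √(2 × 11,950 × 382 / 48)
    = √(190,204.17) ≈ 436.12 → Q = 436 cases
Orders/yr = 11,950/436 = 27.408; ordering cost = 27.408 × £382 = £10,469.95
Average inventory = 436/2 = 218; holding cost = 218 × £48 = £10,464.00
Total = £10,469.95 + £10,464.00 = £20,933.95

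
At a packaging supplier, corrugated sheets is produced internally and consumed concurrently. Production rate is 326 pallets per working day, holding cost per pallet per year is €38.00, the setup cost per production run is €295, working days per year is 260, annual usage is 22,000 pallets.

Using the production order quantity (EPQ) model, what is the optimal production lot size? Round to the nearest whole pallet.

679 pallets

Daily demand d = 22,000/260 = 84.615; p = 326; 1 − d/p = 0.74044
EPQ = √(2DS / (H(1 − d/p)))
    = √(2 × 22,000 × 295 / (38 × 0.74044)) ≈ 679.20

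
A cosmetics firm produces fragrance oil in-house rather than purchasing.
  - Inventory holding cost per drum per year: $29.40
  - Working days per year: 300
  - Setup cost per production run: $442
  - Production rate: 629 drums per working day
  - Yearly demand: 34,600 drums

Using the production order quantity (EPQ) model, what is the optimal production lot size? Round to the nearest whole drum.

Daily demand d = 34,600/300 = 115.333; p = 629; 1 − d/p = 0.81664
EPQ = √(2DS / (H(1 − d/p)))
    = √(2 × 34,600 × 442 / (29.4 × 0.81664)) ≈ 1,128.69

1,129 drums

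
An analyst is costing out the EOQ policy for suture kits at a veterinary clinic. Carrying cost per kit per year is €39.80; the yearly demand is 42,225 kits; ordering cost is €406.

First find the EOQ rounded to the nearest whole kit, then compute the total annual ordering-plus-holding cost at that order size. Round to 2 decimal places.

EOQ = √(2DS/H) = √(2 × 42,225 × 406 / 39.8)
    = √(861,474.87) ≈ 928.16 → Q = 928 kits
Annual ordering cost = (D/Q)·S = (42,225/928) × 406 = €18,473.44
Annual holding cost  = (Q/2)·H = (928/2) × 39.8 = €18,467.20
Total = €18,473.44 + €18,467.20 = €36,940.64

€36,940.64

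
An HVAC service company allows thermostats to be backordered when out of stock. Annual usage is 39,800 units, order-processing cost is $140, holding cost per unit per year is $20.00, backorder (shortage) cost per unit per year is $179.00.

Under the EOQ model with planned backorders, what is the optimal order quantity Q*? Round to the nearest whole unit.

787 units

Basic EOQ = √(2·39,800·140/20) = 746.458
Backorder adjustment √((H+b)/b) = √((20+179)/179) = 1.0544
Q* = 746.458 × 1.0544 ≈ 787.06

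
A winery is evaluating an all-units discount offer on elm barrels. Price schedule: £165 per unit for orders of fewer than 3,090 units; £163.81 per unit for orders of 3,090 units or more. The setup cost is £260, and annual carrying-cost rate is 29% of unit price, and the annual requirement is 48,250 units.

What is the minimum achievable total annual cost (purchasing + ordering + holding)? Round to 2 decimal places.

H₁ = 29%×£165 = £47.8500;  H₂ = 29%×£163.81 = £47.5049
EOQ₁ = √(2×48,250×260/47.8500) = 724.12  (< 3,090, feasible at tier 1)
EOQ₂ = √(2×48,250×260/47.5049) = 726.74  (< 3,090 → use Q = 3,090 at tier-2 price)
TC(tier 1 (EOQ₁), Q≈724.1) = £7,995,899.05
TC(tier 2, Q≈3,090.0) = £7,981,287.44
Minimum at tier 2: £7,981,287.44

£7,981,287.44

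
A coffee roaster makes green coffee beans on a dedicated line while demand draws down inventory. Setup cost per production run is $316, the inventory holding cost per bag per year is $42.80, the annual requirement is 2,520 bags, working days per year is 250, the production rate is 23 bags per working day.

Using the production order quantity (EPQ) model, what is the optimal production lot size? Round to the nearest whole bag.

257 bags

d = 2,520/250 = 10.0800 bags/day;  effective holding cost H(1 − d/p) = 42.8·(1 − 10.0800/23) = 24.04243
Q* = √(2DS / H_eff) = √(2·2,520·316 / 24.04243) ≈ 257.38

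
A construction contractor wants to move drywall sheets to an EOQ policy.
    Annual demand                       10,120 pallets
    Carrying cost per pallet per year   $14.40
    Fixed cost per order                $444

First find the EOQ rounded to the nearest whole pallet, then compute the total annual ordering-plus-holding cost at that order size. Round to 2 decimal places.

EOQ = √(2DS/H) = √(2 × 10,120 × 444 / 14.4)
    = √(624,066.67) ≈ 789.98 → Q = 790 pallets
Orders/yr = 10,120/790 = 12.810; ordering cost = 12.810 × $444 = $5,687.70
Average inventory = 790/2 = 395; holding cost = 395 × $14.4 = $5,688.00
Total = $5,687.70 + $5,688.00 = $11,375.70

$11,375.70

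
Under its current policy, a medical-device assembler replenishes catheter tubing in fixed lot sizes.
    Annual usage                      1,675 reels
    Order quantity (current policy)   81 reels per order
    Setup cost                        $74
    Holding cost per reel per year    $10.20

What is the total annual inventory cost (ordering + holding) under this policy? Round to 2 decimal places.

$1,943.35

Annual ordering cost = (D/Q)·S = (1,675/81) × 74 = $1,530.25
Annual holding cost  = (Q/2)·H = (81/2) × 10.2 = $413.10
Total = $1,530.25 + $413.10 = $1,943.35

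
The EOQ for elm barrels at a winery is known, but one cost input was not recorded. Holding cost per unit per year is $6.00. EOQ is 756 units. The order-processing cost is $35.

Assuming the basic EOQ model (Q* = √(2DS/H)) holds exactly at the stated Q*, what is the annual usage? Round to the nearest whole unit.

Since Q* = (2DS/H)^½, squaring gives Q*²·H = 2DS.
D = Q²H / (2S) = 756² × 6 / (2 × 35) = 48,988.80

48,989 units per year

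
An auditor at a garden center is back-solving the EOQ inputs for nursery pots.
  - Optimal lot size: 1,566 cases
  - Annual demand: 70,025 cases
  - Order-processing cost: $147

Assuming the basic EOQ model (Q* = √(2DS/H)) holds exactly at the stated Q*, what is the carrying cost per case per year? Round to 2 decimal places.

$8.39

EOQ relation: Q² = 2DS/H, so rearrange for the unknown.
H = 2DS / Q² = 2 × 70,025 × 147 / 1,566² = 8.3949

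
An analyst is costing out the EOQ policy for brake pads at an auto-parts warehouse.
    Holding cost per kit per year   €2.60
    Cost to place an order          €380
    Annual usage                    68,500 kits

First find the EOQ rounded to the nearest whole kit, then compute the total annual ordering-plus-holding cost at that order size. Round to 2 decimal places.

€11,634.26

Optimal lot size Q* = (2 × 68,500 × €380 / €2.6)^½ ≈ 4,474.72 → Q = 4,475 kits
Ordering: D/Q × S = 68,500/4,475 × €380 = €5,816.76
Holding:  Q/2 × H = 4,475/2 × €2.6 = €5,817.50
Total = €5,816.76 + €5,817.50 = €11,634.26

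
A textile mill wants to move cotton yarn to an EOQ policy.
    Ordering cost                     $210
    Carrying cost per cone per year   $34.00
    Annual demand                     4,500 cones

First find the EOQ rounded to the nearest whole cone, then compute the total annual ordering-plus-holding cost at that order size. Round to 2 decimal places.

$8,016.24

Optimal lot size Q* = (2 × 4,500 × $210 / $34)^½ ≈ 235.77 → Q = 236 cones
Annual ordering cost = (D/Q)·S = (4,500/236) × 210 = $4,004.24
Annual holding cost  = (Q/2)·H = (236/2) × 34 = $4,012.00
Total = $4,004.24 + $4,012.00 = $8,016.24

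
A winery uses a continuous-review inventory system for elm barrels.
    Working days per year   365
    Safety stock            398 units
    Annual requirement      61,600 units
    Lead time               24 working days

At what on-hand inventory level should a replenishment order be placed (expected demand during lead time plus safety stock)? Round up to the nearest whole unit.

Daily demand d = 61,600 / 365 = 168.767 units/day
Demand during lead time = 168.767 × 24 = 4,050.41
Reorder point = 4,050.41 + 398 = 4,448.41 → round up

4,449 units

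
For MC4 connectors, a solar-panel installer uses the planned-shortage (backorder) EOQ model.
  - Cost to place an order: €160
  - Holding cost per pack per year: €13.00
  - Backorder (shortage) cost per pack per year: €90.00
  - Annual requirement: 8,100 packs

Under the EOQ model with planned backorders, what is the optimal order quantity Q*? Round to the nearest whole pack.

478 packs

Basic EOQ = √(2·8,100·160/13) = 446.525
Backorder adjustment √((H+b)/b) = √((13+90)/90) = 1.0698
Q* = 446.525 × 1.0698 ≈ 477.69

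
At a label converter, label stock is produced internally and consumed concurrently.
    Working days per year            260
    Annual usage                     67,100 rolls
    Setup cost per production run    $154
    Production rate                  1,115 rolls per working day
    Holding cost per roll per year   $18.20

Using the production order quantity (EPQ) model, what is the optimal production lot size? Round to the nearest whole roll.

Daily demand d = 67,100/260 = 258.077; p = 1115; 1 − d/p = 0.76854
EPQ = √(2DS / (H(1 − d/p)))
    = √(2 × 67,100 × 154 / (18.2 × 0.76854)) ≈ 1,215.53

1,216 rolls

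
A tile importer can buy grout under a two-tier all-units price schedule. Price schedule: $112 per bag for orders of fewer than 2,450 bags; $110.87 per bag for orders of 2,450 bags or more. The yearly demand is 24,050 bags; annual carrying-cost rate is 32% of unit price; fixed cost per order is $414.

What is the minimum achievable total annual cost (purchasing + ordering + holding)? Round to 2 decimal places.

$2,713,948.50

H₁ = 32%×$112 = $35.8400;  H₂ = 32%×$110.87 = $35.4784
EOQ₁ = √(2×24,050×414/35.8400) = 745.40  (< 2,450, feasible at tier 1)
EOQ₂ = √(2×24,050×414/35.4784) = 749.19  (< 2,450 → use Q = 2,450 at tier-2 price)
TC(tier 1 (EOQ₁), Q≈745.4) = $2,720,315.09
TC(tier 2, Q≈2,450.0) = $2,713,948.50
Minimum at tier 2: $2,713,948.50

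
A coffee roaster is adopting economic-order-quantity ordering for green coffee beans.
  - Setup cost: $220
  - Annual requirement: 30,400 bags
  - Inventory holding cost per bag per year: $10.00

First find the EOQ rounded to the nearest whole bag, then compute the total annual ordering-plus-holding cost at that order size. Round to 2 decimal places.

EOQ = √(2DS/H) = √(2 × 30,400 × 220 / 10)
    = √(1,337,600.00) ≈ 1,156.55 → Q = 1,157 bags
Annual ordering cost = (D/Q)·S = (30,400/1,157) × 220 = $5,780.47
Annual holding cost  = (Q/2)·H = (1,157/2) × 10 = $5,785.00
Total = $5,780.47 + $5,785.00 = $11,565.47

$11,565.47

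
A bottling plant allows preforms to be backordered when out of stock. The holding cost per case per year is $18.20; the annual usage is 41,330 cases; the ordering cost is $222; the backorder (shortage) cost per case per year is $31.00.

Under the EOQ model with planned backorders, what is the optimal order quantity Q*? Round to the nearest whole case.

Basic EOQ = √(2·41,330·222/18.2) = 1,004.127
Backorder adjustment √((H+b)/b) = √((18.2+31)/31) = 1.2598
Q* = 1,004.127 × 1.2598 ≈ 1,265.00

1,265 cases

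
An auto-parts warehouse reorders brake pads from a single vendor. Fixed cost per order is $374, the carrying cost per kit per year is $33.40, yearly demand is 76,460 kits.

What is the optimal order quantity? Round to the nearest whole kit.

1,309 kits

2DS/H = 2·76,460·374/33.4 = 1,712,337.72
EOQ = √1,712,337.72 ≈ 1,308.56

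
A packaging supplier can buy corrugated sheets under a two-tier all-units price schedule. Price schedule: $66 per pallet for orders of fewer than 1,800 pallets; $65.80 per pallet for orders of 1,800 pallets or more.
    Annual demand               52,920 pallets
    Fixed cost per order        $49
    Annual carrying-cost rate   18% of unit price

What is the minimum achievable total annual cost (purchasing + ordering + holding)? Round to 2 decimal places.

$3,494,236.20

H₁ = 18%×$66 = $11.8800;  H₂ = 18%×$65.80 = $11.8440
EOQ₁ = √(2×52,920×49/11.8800) = 660.72  (< 1,800, feasible at tier 1)
EOQ₂ = √(2×52,920×49/11.8440) = 661.72  (< 1,800 → use Q = 1,800 at tier-2 price)
TC(tier 1 (EOQ₁), Q≈660.7) = $3,500,569.30
TC(tier 2, Q≈1,800.0) = $3,494,236.20
Minimum at tier 2: $3,494,236.20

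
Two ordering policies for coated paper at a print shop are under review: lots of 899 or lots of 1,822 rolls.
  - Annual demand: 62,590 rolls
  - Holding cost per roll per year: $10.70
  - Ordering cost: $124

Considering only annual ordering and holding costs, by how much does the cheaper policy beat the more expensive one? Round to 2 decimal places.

TC(Q) = (D/Q)S + (Q/2)H
TC(899) = (62,590/899)×124 + (899/2)×10.7 = $13,442.75
TC(1,822) = (62,590/1,822)×124 + (1,822/2)×10.7 = $14,007.39
|ΔTC| = |$13,442.75 − $14,007.39| = $564.64

$564.64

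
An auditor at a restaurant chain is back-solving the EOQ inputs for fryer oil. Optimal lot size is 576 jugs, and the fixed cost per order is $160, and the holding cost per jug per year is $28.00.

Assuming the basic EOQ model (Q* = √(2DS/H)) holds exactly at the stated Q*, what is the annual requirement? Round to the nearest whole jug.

29,030 jugs per year

Since Q* = (2DS/H)^½, squaring gives Q*²·H = 2DS.
D = Q²H / (2S) = 576² × 28 / (2 × 160) = 29,030.40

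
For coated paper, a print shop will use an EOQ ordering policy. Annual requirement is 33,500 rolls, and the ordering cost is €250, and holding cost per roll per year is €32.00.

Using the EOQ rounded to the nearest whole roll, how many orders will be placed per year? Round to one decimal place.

46.3 orders per year

EOQ = √(2DS/H) = √(2 × 33,500 × 250 / 32)
    = √(523,437.50) ≈ 723.49 → Q = 723
N = D/Q = 33,500/723 ≈ 46.335 orders/yr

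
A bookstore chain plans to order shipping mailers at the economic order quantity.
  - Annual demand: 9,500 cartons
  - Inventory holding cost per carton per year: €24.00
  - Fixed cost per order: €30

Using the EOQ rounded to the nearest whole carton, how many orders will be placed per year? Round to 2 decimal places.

61.69 orders per year

2DS/H = 2·9,500·30/24 = 23,750.00
EOQ = √23,750.00 ≈ 154.11 → Q = 154
N = D/Q = 9,500/154 ≈ 61.688 orders/yr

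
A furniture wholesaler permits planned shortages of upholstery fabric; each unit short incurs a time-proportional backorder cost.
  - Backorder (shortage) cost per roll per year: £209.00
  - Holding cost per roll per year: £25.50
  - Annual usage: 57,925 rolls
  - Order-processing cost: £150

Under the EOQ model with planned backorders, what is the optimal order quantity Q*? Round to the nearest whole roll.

Q* = √(2DS/H) · √((H + b)/b)
   = √(2 × 57,925 × 150 / 25.5) · √((25.5 + 209) / 209)
   = 825.512 × 1.0592 ≈ 874.42

874 rolls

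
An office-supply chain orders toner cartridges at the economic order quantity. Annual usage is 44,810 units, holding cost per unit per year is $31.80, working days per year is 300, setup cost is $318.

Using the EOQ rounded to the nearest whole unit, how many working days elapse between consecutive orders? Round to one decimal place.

Optimal lot size Q* = (2 × 44,810 × $318 / $31.8)^½ ≈ 946.68 → Q = 947 units
Cycle time = (working days × Q)/D = (300 × 947) / 44,810 = 6.340 days

6.3 days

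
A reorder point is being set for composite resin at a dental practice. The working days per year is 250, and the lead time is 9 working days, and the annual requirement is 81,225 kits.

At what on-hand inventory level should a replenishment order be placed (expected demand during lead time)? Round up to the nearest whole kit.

Daily demand d = 81,225 / 250 = 324.900 kits/day
Demand during lead time = 324.900 × 9 = 2,924.10
Reorder point = 2,924.10 → round up

2,925 kits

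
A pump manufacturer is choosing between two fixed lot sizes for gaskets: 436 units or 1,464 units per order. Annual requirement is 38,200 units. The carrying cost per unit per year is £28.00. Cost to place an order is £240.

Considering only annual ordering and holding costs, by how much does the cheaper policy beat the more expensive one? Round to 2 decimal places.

For each Q, cost = (D/Q)·S + (Q/2)·H.
TC(436) = (38,200/436)×240 + (436/2)×28 = £27,131.52
TC(1,464) = (38,200/1,464)×240 + (1,464/2)×28 = £26,758.30
Cheaper: Q = 1,464.  Difference = £373.23

£373.23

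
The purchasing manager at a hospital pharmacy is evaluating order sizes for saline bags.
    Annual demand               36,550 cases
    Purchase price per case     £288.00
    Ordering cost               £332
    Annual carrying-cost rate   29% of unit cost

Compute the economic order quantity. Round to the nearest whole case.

539 cases

H = i·C = 0.29 × £288 = £83.5200 per case-year
Q* = √(2·D·S / H) = √(2·36,550·332 / 83.52) = √290,579.5 ≈ 539.05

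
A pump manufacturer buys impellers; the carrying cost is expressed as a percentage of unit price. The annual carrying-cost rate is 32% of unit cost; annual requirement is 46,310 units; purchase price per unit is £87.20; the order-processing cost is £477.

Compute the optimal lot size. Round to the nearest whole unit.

Holding cost per unit per year: H = 32% × £87.2 = £27.9040
Q* = √(2·D·S / H) = √(2·46,310·477 / 27.904) = √1,583,276.2 ≈ 1,258.28

1,258 units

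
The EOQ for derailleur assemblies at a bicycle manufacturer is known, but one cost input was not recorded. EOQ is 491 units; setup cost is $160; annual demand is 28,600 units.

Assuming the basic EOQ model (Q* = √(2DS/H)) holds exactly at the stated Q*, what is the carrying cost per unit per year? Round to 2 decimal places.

From Q* = √(2DS/H) ⇒ Q*² = 2DS/H.
H = 2DS / Q² = 2 × 28,600 × 160 / 491² = 37.9623

$37.96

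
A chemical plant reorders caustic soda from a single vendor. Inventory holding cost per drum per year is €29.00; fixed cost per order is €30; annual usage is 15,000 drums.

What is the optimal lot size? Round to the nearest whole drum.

176 drums

Q* = √(2·D·S / H) = √(2·15,000·30 / 29) = √31,034.5 ≈ 176.17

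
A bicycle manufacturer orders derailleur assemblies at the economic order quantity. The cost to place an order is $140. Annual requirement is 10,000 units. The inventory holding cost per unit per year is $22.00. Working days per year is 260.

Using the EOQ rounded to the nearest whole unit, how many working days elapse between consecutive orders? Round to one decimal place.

EOQ = √(2DS/H) = √(2 × 10,000 × 140 / 22)
    = √(127,272.73) ≈ 356.75 → Q = 357 units
T = Q/D × 260 days = 357/10,000 × 260 = 9.282 days

9.3 days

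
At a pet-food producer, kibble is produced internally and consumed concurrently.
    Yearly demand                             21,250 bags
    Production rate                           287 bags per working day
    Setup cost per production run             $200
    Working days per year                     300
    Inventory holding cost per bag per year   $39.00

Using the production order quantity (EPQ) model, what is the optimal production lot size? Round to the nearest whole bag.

d = 21,250/300 = 70.8333 bags/day;  effective holding cost H(1 − d/p) = 39·(1 − 70.8333/287) = 29.37456
Q* = √(2DS / H_eff) = √(2·21,250·200 / 29.37456) ≈ 537.93

538 bags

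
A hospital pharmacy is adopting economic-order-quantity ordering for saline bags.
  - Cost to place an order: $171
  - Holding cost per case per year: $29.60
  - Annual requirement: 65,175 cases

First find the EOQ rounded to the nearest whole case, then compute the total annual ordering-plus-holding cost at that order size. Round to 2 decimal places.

$25,686.18

2DS/H = 2·65,175·171/29.6 = 753,035.47
EOQ = √753,035.47 ≈ 867.78 → Q = 868 cases
Orders/yr = 65,175/868 = 75.086; ordering cost = 75.086 × $171 = $12,839.78
Average inventory = 868/2 = 434; holding cost = 434 × $29.6 = $12,846.40
Total = $12,839.78 + $12,846.40 = $25,686.18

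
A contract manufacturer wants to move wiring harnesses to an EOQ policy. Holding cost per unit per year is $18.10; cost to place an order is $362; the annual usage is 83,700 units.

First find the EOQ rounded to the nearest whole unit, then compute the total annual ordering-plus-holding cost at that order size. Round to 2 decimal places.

Optimal lot size Q* = (2 × 83,700 × $362 / $18.1)^½ ≈ 1,829.75 → Q = 1,830 units
Orders/yr = 83,700/1,830 = 45.738; ordering cost = 45.738 × $362 = $16,557.05
Average inventory = 1,830/2 = 915; holding cost = 915 × $18.1 = $16,561.50
Total = $16,557.05 + $16,561.50 = $33,118.55

$33,118.55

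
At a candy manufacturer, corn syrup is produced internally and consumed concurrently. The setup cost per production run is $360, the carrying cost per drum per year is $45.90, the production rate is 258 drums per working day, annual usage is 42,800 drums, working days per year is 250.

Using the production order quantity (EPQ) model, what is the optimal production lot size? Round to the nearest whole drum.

d = 42,800/250 = 171.2000 drums/day;  effective holding cost H(1 − d/p) = 45.9·(1 − 171.2000/258) = 15.44233
Q* = √(2DS / H_eff) = √(2·42,800·360 / 15.44233) ≈ 1,412.64

1,413 drums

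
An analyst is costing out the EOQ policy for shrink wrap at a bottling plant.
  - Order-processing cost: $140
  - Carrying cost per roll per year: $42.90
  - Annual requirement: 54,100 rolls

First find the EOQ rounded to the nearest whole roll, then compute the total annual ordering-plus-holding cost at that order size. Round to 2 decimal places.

EOQ = √(2DS/H) = √(2 × 54,100 × 140 / 42.9)
    = √(353,100.23) ≈ 594.22 → Q = 594 rolls
Ordering: D/Q × S = 54,100/594 × $140 = $12,750.84
Holding:  Q/2 × H = 594/2 × $42.9 = $12,741.30
Total = $12,750.84 + $12,741.30 = $25,492.14

$25,492.14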